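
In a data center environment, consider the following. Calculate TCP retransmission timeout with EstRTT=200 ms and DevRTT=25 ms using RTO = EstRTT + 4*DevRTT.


Given: EstRTT = 200 ms, DevRTT = 25 ms
Timeout = EstRTT + 4 * DevRTT
4 * DevRTT = 4 * 25 = 100
Timeout = 200 + 100 = 300 ms

300


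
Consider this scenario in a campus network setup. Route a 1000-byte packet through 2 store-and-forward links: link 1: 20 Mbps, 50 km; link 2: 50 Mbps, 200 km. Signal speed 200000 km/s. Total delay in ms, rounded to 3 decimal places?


Packet = 1000 bytes = 8000 bits. Store-and-forward: sum (t_trans + t_prop) per link.
Link 1: t_trans = 8000/(20*10^6) s = 0.4000 ms; t_prop = 50/200000 s = 0.2500 ms; subtotal = 0.6500 ms
Link 2: t_trans = 8000/(50*10^6) s = 0.1600 ms; t_prop = 200/200000 s = 1.0000 ms; subtotal = 1.1600 ms
End-to-end = 0.6500 + 1.1600 = 1.8100 ms -> 1.810 ms (3 dp)

1.810


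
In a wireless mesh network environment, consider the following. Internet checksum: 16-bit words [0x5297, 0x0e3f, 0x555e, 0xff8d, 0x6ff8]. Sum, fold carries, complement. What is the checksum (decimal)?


Given words: [0x5297, 0x0e3f, 0x555e, 0xff8d, 0x6ff8]
Step 1: Sum all words
Raw sum = 21143 + 3647 + 21854 + 65421 + 28664 = 140729
Step 2: Fold carry: (9657 + 2) = 9659
One's complement = ~9659 & 0xFFFF = 55876

55876


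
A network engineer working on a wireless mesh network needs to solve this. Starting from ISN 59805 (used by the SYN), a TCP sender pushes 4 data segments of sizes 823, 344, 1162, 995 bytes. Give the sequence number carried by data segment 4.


The SYN occupies sequence number ISN = 59805, so the first data byte is ISN + 1 = 59806.
SEQ of data segment i = (ISN + 1) + sum of payload sizes of segments 1..i-1.
Segment 1: SEQ = 59806, payload = 823 bytes
Segment 2: SEQ = 60629, payload = 344 bytes
Segment 3: SEQ = 60973, payload = 1162 bytes
Segment 4: SEQ = 62135, payload = 995 bytes
SEQ of segment 4 = 59806 + 823 + 344 + 1162 = 62135

62135


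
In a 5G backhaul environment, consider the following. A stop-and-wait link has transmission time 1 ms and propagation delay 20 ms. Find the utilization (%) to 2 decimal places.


Given: Ttrans = 1 ms, Tprop = 20 ms
RTT = 2 * Tprop = 2 * 20 = 40 ms
U = Ttrans / (Ttrans + RTT)
U = 1 / (1 + 40)
U = 1 / 41 = 0.02439
U% = 2.44%

2.44


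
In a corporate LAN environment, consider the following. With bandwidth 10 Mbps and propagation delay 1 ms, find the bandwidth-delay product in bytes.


Given: bandwidth = 10 Mbps, delay = 1 ms
BDP in bits = 10 * 10^6 * 1 / 1000
BDP in bits = 10000
BDP in bytes = 10000 / 8 = 1250

1250


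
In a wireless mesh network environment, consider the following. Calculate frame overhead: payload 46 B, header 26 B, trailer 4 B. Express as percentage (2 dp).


Given: payload = 46 B, header = 26 B, trailer = 4 B
Overhead bytes = header + trailer = 26 + 4 = 30
Total frame = payload + overhead = 46 + 30 = 76
Overhead % = 30 / 76 * 100 = 39.4737% -> 39.47% (2 dp)

39.47


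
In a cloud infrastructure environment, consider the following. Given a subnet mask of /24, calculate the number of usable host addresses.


Given: subnet mask /24
Host bits = 32 - 24 = 8
Total addresses = 2^8 = 256
Usable hosts = 256 - 2 (network + broadcast) = 254

254


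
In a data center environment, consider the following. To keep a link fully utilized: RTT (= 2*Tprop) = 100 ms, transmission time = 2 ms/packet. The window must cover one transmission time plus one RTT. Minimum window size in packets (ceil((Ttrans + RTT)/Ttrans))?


Given: Ttrans = 2 ms, RTT = 100 ms (= 2 * Tprop, Tprop = 50 ms)
Time until first ACK returns = Ttrans + RTT = 2 + 100 = 102 ms
Need W * Ttrans >= Ttrans + RTT  ->  W >= (Ttrans + RTT) / Ttrans
(Ttrans + RTT) / Ttrans = 102 / 2 = 51
W_min = ceil(51) = 51

51


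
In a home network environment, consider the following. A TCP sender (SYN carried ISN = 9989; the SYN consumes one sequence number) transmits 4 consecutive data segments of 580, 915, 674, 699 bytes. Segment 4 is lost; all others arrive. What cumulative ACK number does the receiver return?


SYN uses sequence number 9989; first data byte = ISN + 1 = 9990.
Segment 1: SEQ = 9990, len = 580 B, covers [9990, 10569]
Segment 2: SEQ = 10570, len = 915 B, covers [10570, 11484]
Segment 3: SEQ = 11485, len = 674 B, covers [11485, 12158]
Segment 4: SEQ = 12159, len = 699 B, covers [12159, 12857] [LOST]
In-order data received: bytes [9990, 12158] (segments 1..3).
Segment 4 missing -> gap begins at byte 12159.
Cumulative ACK = next expected in-order byte = 9990 + 580 + 915 + 674 = 12159

12159


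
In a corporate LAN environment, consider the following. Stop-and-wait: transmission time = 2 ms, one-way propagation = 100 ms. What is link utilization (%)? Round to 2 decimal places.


Given: Ttrans = 2 ms, Tprop = 100 ms
RTT = 2 * Tprop = 2 * 100 = 200 ms
U = Ttrans / (Ttrans + RTT)
U = 2 / (2 + 200)
U = 2 / 202 = 0.009901
U% = 0.99%

0.99


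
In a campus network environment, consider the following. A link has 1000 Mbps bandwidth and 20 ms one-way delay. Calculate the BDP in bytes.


Given: bandwidth = 1000 Mbps, delay = 20 ms
BDP in bits = 1000 * 10^6 * 20 / 1000
BDP in bits = 20000000
BDP in bytes = 20000000 / 8 = 2500000

2500000


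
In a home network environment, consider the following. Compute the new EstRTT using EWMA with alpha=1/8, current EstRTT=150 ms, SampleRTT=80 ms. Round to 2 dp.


Given: EstRTT = 150 ms, SampleRTT = 80 ms, alpha = 1/8
New EstRTT = (1 - alpha) * EstRTT + alpha * SampleRTT
(7/8) * 150 = 131.25
(1/8) * 80 = 10
New EstRTT = 131.25 + 10 = 141.25 ms -> 141.25 ms (2 dp)

141.25


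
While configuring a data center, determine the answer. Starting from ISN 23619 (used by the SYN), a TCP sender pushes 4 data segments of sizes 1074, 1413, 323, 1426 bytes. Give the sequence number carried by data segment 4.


The SYN occupies sequence number ISN = 23619, so the first data byte is ISN + 1 = 23620.
SEQ of data segment i = (ISN + 1) + sum of payload sizes of segments 1..i-1.
Segment 1: SEQ = 23620, payload = 1074 bytes
Segment 2: SEQ = 24694, payload = 1413 bytes
Segment 3: SEQ = 26107, payload = 323 bytes
Segment 4: SEQ = 26430, payload = 1426 bytes
SEQ of segment 4 = 23620 + 1074 + 1413 + 323 = 26430

26430


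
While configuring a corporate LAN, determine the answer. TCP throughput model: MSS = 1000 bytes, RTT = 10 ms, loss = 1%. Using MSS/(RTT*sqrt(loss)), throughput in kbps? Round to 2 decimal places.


Given: MSS = 1000 bytes, RTT = 10 ms, loss = 1%
RTT in seconds = 10 / 1000 = 0.01
Loss rate = 1% = 0.01
sqrt(loss) = sqrt(0.01) = 0.1
Throughput (bytes/s) = 1000 / (0.01 * 0.1) = 1000000.0000
Throughput (kbps) = 1000000.0000 * 8 / 1000 = 8000.000000 -> 8000.00 kbps (2 dp)

8000.00


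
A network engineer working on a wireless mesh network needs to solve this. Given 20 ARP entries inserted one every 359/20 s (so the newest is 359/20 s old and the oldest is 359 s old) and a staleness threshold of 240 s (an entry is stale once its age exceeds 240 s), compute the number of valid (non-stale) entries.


Ages are k * 359/20 s for k = 1..20 (spacing = 17.9500 s).
Entry k is valid iff k * 359/20 <= 240 iff k <= 20 * 240 / 359 = 13.3705
n_valid = floor(13.3705) = 13
(n_stale = 20 - 13 = 7)

13


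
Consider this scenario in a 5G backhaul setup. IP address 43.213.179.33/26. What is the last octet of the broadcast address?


Given: IP = 43.213.179.33, prefix = /26
Host bits = 32 - 26 = 6
Network last octet = 33 AND mask = 0
Host part size = 2^6 - 1 = 63
Broadcast last octet = 0 OR 63 = 63

63


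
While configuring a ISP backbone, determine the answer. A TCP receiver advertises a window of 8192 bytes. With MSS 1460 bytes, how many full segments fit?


Given: RWND = 8192 bytes, MSS = 1460 bytes
Full segments = floor(RWND / MSS)
Full segments = floor(8192 / 1460)
Full segments = floor(5.611) = 5

5


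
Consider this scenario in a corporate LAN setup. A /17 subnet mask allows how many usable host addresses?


Given: subnet mask /17
Host bits = 32 - 17 = 15
Total addresses = 2^15 = 32768
Usable hosts = 32768 - 2 (network + broadcast) = 32766

32766


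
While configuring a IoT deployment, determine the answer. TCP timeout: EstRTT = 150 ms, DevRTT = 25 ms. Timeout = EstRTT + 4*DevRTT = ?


Given: EstRTT = 150 ms, DevRTT = 25 ms
Timeout = EstRTT + 4 * DevRTT
4 * DevRTT = 4 * 25 = 100
Timeout = 150 + 100 = 250 ms

250


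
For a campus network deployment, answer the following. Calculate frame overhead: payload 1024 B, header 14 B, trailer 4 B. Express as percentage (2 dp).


Given: payload = 1024 B, header = 14 B, trailer = 4 B
Overhead bytes = header + trailer = 14 + 4 = 18
Total frame = payload + overhead = 1024 + 18 = 1042
Overhead % = 18 / 1042 * 100 = 1.7274% -> 1.73% (2 dp)

1.73


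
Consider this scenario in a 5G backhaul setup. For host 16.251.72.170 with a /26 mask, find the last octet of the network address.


Given: IP = 16.251.72.170, prefix = /26
Subnet mask = 255.255.255.192
Last octet of IP: 170
Last octet of mask: 192
Network last octet = 170 AND 192 = 128

128


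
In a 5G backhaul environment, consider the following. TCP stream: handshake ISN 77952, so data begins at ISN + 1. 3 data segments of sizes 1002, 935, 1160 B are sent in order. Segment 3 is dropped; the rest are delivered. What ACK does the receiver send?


SYN uses sequence number 77952; first data byte = ISN + 1 = 77953.
Segment 1: SEQ = 77953, len = 1002 B, covers [77953, 78954]
Segment 2: SEQ = 78955, len = 935 B, covers [78955, 79889]
Segment 3: SEQ = 79890, len = 1160 B, covers [79890, 81049] [LOST]
In-order data received: bytes [77953, 79889] (segments 1..2).
Segment 3 missing -> gap begins at byte 79890.
Cumulative ACK = next expected in-order byte = 77953 + 1002 + 935 = 79890

79890


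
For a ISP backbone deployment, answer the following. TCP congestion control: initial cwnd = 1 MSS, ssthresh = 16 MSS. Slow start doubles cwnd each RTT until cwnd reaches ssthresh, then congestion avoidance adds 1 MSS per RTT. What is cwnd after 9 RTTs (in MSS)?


RTT 0: cwnd = 1 MSS (initial)
RTT 1: cwnd = 2 MSS (slow start, doubled)
RTT 2: cwnd = 4 MSS (slow start, doubled)
RTT 3: cwnd = 8 MSS (slow start, doubled)
RTT 4: cwnd = 16 MSS (slow start, doubled)
RTT 5: cwnd = 17 MSS (congestion avoidance, +1)
RTT 6: cwnd = 18 MSS (congestion avoidance, +1)
RTT 7: cwnd = 19 MSS (congestion avoidance, +1)
RTT 8: cwnd = 20 MSS (congestion avoidance, +1)
RTT 9: cwnd = 21 MSS (congestion avoidance, +1)

21


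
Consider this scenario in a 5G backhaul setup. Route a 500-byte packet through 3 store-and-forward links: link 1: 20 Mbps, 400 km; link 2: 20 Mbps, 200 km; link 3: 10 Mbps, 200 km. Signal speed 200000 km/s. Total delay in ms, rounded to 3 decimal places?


Packet = 500 bytes = 4000 bits. Store-and-forward: sum (t_trans + t_prop) per link.
Link 1: t_trans = 4000/(20*10^6) s = 0.2000 ms; t_prop = 400/200000 s = 2.0000 ms; subtotal = 2.2000 ms
Link 2: t_trans = 4000/(20*10^6) s = 0.2000 ms; t_prop = 200/200000 s = 1.0000 ms; subtotal = 1.2000 ms
Link 3: t_trans = 4000/(10*10^6) s = 0.4000 ms; t_prop = 200/200000 s = 1.0000 ms; subtotal = 1.4000 ms
End-to-end = 2.2000 + 1.2000 + 1.4000 = 4.8000 ms -> 4.800 ms (3 dp)

4.800


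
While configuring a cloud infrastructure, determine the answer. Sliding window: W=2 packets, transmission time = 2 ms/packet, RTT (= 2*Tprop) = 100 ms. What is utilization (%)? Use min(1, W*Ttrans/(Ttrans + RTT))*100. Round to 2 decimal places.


Given: W = 2, Ttrans = 2 ms, RTT = 100 ms (= 2 * Tprop, Tprop = 50 ms)
Cycle time = Ttrans + RTT = 2 + 100 = 102 ms (first packet sent until its ACK returns)
W * Ttrans = 2 * 2 = 4 ms of sending per cycle
W * Ttrans / (Ttrans + RTT) = 4 / 102 = 0.039216
U = min(1, 0.039216) = 0.039216
U% = 3.92%

3.92


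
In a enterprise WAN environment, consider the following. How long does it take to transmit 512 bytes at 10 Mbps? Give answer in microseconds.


Given: packet = 512 bytes, bandwidth = 10 Mbps
Packet in bits = 512 * 8 = 4096 bits
Bandwidth = 10 * 10^6 = 10000000 bps
Time = 4096 / 10000000 seconds
Time in us = 4096 * 10^6 / 10000000 = 409.6

409.6


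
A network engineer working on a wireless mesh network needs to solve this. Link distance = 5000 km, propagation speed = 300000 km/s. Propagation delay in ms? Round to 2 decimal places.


Given: distance = 5000 km, speed = 300000 km/s
Delay = distance / speed = 5000 / 300000 seconds
Delay in ms = 5000 * 1000 / 300000
Delay = 16.6667 ms
Rounded to 2 dp = 16.67 ms

16.67


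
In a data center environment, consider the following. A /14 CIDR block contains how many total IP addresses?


Given: CIDR prefix /14
Host bits = 32 - 14 = 18
Total addresses = 2^18 = 262144

262144


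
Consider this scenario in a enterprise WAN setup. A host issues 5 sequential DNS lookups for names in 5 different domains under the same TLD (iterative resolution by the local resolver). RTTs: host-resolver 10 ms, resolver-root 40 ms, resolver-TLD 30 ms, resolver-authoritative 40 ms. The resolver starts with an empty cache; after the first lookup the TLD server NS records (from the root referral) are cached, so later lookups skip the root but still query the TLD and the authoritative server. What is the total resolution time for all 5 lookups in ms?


Lookup 1 (cold cache): local + root + TLD + auth = 10 + 40 + 30 + 40 = 120 ms
Lookups 2..5 (TLD NS cached -> skip root; new domain -> still ask TLD and auth): local + TLD + auth = 10 + 30 + 40 = 80 ms each
Remaining 4 lookups: 4 * 80 = 320 ms
Total = 120 + 320 = 440 ms

440


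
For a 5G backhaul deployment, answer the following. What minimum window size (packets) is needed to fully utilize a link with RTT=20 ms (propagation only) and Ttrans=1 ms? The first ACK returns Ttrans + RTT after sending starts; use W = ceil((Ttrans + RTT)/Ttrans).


Given: Ttrans = 1 ms, RTT = 20 ms (= 2 * Tprop, Tprop = 10 ms)
Time until first ACK returns = Ttrans + RTT = 1 + 20 = 21 ms
Need W * Ttrans >= Ttrans + RTT  ->  W >= (Ttrans + RTT) / Ttrans
(Ttrans + RTT) / Ttrans = 21 / 1 = 21
W_min = ceil(21) = 21

21


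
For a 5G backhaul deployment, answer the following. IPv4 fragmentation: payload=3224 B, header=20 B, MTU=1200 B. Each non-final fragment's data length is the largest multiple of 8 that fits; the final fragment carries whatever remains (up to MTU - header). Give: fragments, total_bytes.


Max data per non-final fragment = floor((MTU - header)/8)*8 = floor((1200 - 20)/8)*8 = floor(1180/8)*8 = 1176 B
Final fragment needs no 8-byte alignment: it can carry up to MTU - header = 1180 B
Non-final fragments needed = ceil((payload - 1180) / 1176) = ceil(2044/1176) = ceil(1.7381) = 2
Number of fragments = 2 + 1 = 3
Fragment sizes (data): 2 * 1176 B + 872 B (last, 872 <= 1180 OK)
Total bytes sent = payload + n_frags * header = 3224 + 3*20 = 3224 + 60 = 3284 B

3, 3284


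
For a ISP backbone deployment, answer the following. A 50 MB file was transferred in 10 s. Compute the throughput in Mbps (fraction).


Given: file = 50 MB, time = 10 s
File in Mb = 50 * 8 = 400 Mb
Throughput = 400 / 10 Mbps
Throughput = 40 Mbps

40


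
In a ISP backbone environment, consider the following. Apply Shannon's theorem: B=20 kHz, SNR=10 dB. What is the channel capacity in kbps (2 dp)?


Given: B = 20 kHz, SNR = 10 dB
SNR linear = 10^(10/10) = 10
1 + SNR = 11
log2(11) = 3.4594316186
C = 20 * 1000 * 3.4594316186 = 69188.6324 bps
C = 69.188632 kbps -> 69.19 kbps (2 dp)

69.19


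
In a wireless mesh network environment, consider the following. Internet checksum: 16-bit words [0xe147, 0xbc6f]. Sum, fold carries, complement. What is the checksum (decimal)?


Given words: [0xe147, 0xbc6f]
Step 1: Sum all words
Raw sum = 57671 + 48239 = 105910
Step 2: Fold carry: (40374 + 1) = 40375
One's complement = ~40375 & 0xFFFF = 25160

25160


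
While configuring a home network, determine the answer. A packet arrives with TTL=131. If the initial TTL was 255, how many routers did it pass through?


Given: initial TTL = 255, received TTL = 131
Hops = initial TTL - received TTL
Hops = 255 - 131 = 124

124


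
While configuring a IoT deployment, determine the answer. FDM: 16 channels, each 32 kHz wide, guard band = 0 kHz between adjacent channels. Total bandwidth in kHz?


Given: 16 channels, 32 kHz each, guard = 0 kHz
Channel bandwidth = 16 * 32 = 512 kHz
Guard bands = 15 gaps * 0 kHz = 0 kHz
Total = 512 + 0 = 512 kHz

512


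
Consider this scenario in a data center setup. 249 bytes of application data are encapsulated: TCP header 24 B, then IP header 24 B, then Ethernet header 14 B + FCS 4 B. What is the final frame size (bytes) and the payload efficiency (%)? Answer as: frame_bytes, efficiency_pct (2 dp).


TCP segment = 249 + 24 = 273 B
IP packet = 273 + 24 = 297 B
Ethernet frame = 297 + 14 + 4 = 315 B
Efficiency = app / frame = 249 / 315 = 0.790476 = 79.0476% -> 79.05% (2 dp)

315, 79.05


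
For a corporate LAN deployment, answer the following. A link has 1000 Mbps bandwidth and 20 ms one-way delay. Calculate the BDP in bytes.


Given: bandwidth = 1000 Mbps, delay = 20 ms
BDP in bits = 1000 * 10^6 * 20 / 1000
BDP in bits = 20000000
BDP in bytes = 20000000 / 8 = 2500000

2500000


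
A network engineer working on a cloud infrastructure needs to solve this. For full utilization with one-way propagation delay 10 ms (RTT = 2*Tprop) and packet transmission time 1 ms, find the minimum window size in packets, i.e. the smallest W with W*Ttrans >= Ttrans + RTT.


Given: Ttrans = 1 ms, RTT = 20 ms (= 2 * Tprop, Tprop = 10 ms)
Time until first ACK returns = Ttrans + RTT = 1 + 20 = 21 ms
Need W * Ttrans >= Ttrans + RTT  ->  W >= (Ttrans + RTT) / Ttrans
(Ttrans + RTT) / Ttrans = 21 / 1 = 21
W_min = ceil(21) = 21

21


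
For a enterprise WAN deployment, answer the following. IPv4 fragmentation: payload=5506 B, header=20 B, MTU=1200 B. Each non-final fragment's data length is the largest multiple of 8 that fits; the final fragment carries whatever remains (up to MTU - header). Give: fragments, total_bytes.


Max data per non-final fragment = floor((MTU - header)/8)*8 = floor((1200 - 20)/8)*8 = floor(1180/8)*8 = 1176 B
Final fragment needs no 8-byte alignment: it can carry up to MTU - header = 1180 B
Non-final fragments needed = ceil((payload - 1180) / 1176) = ceil(4326/1176) = ceil(3.6786) = 4
Number of fragments = 4 + 1 = 5
Fragment sizes (data): 4 * 1176 B + 802 B (last, 802 <= 1180 OK)
Total bytes sent = payload + n_frags * header = 5506 + 5*20 = 5506 + 100 = 5606 B

5, 5606


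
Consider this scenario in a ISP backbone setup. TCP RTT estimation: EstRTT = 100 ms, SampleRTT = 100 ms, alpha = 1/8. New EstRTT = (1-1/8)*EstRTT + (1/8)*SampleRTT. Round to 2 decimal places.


Given: EstRTT = 100 ms, SampleRTT = 100 ms, alpha = 1/8
New EstRTT = (1 - alpha) * EstRTT + alpha * SampleRTT
(7/8) * 100 = 87.5
(1/8) * 100 = 12.5
New EstRTT = 87.5 + 12.5 = 100 ms -> 100.00 ms (2 dp)

100.00


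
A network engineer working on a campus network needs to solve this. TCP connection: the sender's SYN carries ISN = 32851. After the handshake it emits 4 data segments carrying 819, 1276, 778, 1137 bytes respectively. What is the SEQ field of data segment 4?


The SYN occupies sequence number ISN = 32851, so the first data byte is ISN + 1 = 32852.
SEQ of data segment i = (ISN + 1) + sum of payload sizes of segments 1..i-1.
Segment 1: SEQ = 32852, payload = 819 bytes
Segment 2: SEQ = 33671, payload = 1276 bytes
Segment 3: SEQ = 34947, payload = 778 bytes
Segment 4: SEQ = 35725, payload = 1137 bytes
SEQ of segment 4 = 32852 + 819 + 1276 + 778 = 35725

35725


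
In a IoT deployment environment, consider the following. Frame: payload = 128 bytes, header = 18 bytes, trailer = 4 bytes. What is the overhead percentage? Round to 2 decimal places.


Given: payload = 128 B, header = 18 B, trailer = 4 B
Overhead bytes = header + trailer = 18 + 4 = 22
Total frame = payload + overhead = 128 + 22 = 150
Overhead % = 22 / 150 * 100 = 14.6667% -> 14.67% (2 dp)

14.67


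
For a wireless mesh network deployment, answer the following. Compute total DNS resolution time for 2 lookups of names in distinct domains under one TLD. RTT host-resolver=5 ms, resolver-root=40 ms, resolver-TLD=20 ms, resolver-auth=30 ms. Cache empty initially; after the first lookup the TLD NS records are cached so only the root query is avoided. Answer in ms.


Lookup 1 (cold cache): local + root + TLD + auth = 5 + 40 + 20 + 30 = 95 ms
Lookups 2..2 (TLD NS cached -> skip root; new domain -> still ask TLD and auth): local + TLD + auth = 5 + 20 + 30 = 55 ms each
Remaining 1 lookups: 1 * 55 = 55 ms
Total = 95 + 55 = 150 ms

150


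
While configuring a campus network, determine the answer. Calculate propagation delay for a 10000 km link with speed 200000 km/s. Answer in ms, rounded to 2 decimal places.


Given: distance = 10000 km, speed = 200000 km/s
Delay = distance / speed = 10000 / 200000 seconds
Delay in ms = 10000 * 1000 / 200000
Delay = 50.0000 ms
Rounded to 2 dp = 50.00 ms

50.00


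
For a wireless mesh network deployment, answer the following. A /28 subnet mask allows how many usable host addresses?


Given: subnet mask /28
Host bits = 32 - 28 = 4
Total addresses = 2^4 = 16
Usable hosts = 16 - 2 (network + broadcast) = 14

14


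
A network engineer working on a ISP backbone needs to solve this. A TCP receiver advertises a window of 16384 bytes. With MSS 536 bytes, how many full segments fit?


Given: RWND = 16384 bytes, MSS = 536 bytes
Full segments = floor(RWND / MSS)
Full segments = floor(16384 / 536)
Full segments = floor(30.5672) = 30

30


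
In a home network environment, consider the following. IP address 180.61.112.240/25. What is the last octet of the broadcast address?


Given: IP = 180.61.112.240, prefix = /25
Host bits = 32 - 25 = 7
Network last octet = 240 AND mask = 128
Host part size = 2^7 - 1 = 127
Broadcast last octet = 128 OR 127 = 255

255


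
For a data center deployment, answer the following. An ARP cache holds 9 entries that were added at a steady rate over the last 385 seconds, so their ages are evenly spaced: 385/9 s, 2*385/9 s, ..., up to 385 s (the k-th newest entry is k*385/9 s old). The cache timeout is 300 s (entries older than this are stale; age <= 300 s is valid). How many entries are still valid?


Ages are k * 385/9 s for k = 1..9 (spacing = 42.7778 s).
Entry k is valid iff k * 385/9 <= 300 iff k <= 9 * 300 / 385 = 7.0130
n_valid = floor(7.0130) = 7
(n_stale = 9 - 7 = 2)

7


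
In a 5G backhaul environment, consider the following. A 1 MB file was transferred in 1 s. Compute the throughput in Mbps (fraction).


Given: file = 1 MB, time = 1 s
File in Mb = 1 * 8 = 8 Mb
Throughput = 8 / 1 Mbps
Throughput = 8 Mbps

8


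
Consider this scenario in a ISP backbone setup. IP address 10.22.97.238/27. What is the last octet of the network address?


Given: IP = 10.22.97.238, prefix = /27
Subnet mask = 255.255.255.224
Last octet of IP: 238
Last octet of mask: 224
Network last octet = 238 AND 224 = 224

224


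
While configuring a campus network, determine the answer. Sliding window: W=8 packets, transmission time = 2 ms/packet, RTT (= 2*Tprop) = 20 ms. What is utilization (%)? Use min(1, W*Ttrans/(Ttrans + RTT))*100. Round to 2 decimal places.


Given: W = 8, Ttrans = 2 ms, RTT = 20 ms (= 2 * Tprop, Tprop = 10 ms)
Cycle time = Ttrans + RTT = 2 + 20 = 22 ms (first packet sent until its ACK returns)
W * Ttrans = 8 * 2 = 16 ms of sending per cycle
W * Ttrans / (Ttrans + RTT) = 16 / 22 = 0.727273
U = min(1, 0.727273) = 0.727273
U% = 72.73%

72.73


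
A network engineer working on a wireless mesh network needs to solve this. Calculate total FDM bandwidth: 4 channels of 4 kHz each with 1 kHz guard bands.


Given: 4 channels, 4 kHz each, guard = 1 kHz
Channel bandwidth = 4 * 4 = 16 kHz
Guard bands = 3 gaps * 1 kHz = 3 kHz
Total = 16 + 3 = 19 kHz

19


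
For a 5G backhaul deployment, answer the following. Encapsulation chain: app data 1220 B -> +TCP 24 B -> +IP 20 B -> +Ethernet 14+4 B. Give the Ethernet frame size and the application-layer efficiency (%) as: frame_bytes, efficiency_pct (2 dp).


TCP segment = 1220 + 24 = 1244 B
IP packet = 1244 + 20 = 1264 B
Ethernet frame = 1264 + 14 + 4 = 1282 B
Efficiency = app / frame = 1220 / 1282 = 0.951638 = 95.1638% -> 95.16% (2 dp)

1282, 95.16


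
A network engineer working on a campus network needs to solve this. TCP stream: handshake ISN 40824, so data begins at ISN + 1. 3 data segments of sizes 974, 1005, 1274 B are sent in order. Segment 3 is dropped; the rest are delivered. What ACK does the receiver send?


SYN uses sequence number 40824; first data byte = ISN + 1 = 40825.
Segment 1: SEQ = 40825, len = 974 B, covers [40825, 41798]
Segment 2: SEQ = 41799, len = 1005 B, covers [41799, 42803]
Segment 3: SEQ = 42804, len = 1274 B, covers [42804, 44077] [LOST]
In-order data received: bytes [40825, 42803] (segments 1..2).
Segment 3 missing -> gap begins at byte 42804.
Cumulative ACK = next expected in-order byte = 40825 + 974 + 1005 = 42804

42804


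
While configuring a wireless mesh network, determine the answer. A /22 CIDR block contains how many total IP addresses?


Given: CIDR prefix /22
Host bits = 32 - 22 = 10
Total addresses = 2^10 = 1024

1024


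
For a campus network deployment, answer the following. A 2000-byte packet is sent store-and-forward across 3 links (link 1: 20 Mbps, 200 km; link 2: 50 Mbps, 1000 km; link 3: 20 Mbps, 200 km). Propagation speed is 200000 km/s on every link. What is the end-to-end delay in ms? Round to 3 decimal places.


Packet = 2000 bytes = 16000 bits. Store-and-forward: sum (t_trans + t_prop) per link.
Link 1: t_trans = 16000/(20*10^6) s = 0.8000 ms; t_prop = 200/200000 s = 1.0000 ms; subtotal = 1.8000 ms
Link 2: t_trans = 16000/(50*10^6) s = 0.3200 ms; t_prop = 1000/200000 s = 5.0000 ms; subtotal = 5.3200 ms
Link 3: t_trans = 16000/(20*10^6) s = 0.8000 ms; t_prop = 200/200000 s = 1.0000 ms; subtotal = 1.8000 ms
End-to-end = 1.8000 + 5.3200 + 1.8000 = 8.9200 ms -> 8.920 ms (3 dp)

8.920


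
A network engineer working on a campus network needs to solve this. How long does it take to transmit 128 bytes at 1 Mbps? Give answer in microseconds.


Given: packet = 128 bytes, bandwidth = 1 Mbps
Packet in bits = 128 * 8 = 1024 bits
Bandwidth = 1 * 10^6 = 1000000 bps
Time = 1024 / 1000000 seconds
Time in us = 1024 * 10^6 / 1000000 = 1024

1024


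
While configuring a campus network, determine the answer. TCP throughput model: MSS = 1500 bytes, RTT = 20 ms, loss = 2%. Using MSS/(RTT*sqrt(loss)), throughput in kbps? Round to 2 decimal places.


Given: MSS = 1500 bytes, RTT = 20 ms, loss = 2%
RTT in seconds = 20 / 1000 = 0.02
Loss rate = 2% = 0.02
sqrt(loss) = sqrt(0.02) = 0.141421356237
Throughput (bytes/s) = 1500 / (0.02 * 0.141421356237) = 530330.0859
Throughput (kbps) = 530330.0859 * 8 / 1000 = 4242.640687 -> 4242.64 kbps (2 dp)

4242.64


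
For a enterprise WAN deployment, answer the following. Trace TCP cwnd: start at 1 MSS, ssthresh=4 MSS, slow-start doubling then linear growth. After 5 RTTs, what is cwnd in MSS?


RTT 0: cwnd = 1 MSS (initial)
RTT 1: cwnd = 2 MSS (slow start, doubled)
RTT 2: cwnd = 4 MSS (slow start, doubled)
RTT 3: cwnd = 5 MSS (congestion avoidance, +1)
RTT 4: cwnd = 6 MSS (congestion avoidance, +1)
RTT 5: cwnd = 7 MSS (congestion avoidance, +1)

7


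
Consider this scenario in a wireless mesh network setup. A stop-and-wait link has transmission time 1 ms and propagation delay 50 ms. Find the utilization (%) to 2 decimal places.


Given: Ttrans = 1 ms, Tprop = 50 ms
RTT = 2 * Tprop = 2 * 50 = 100 ms
U = Ttrans / (Ttrans + RTT)
U = 1 / (1 + 100)
U = 1 / 101 = 0.009901
U% = 0.99%

0.99


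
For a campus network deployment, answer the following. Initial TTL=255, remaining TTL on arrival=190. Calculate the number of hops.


Given: initial TTL = 255, received TTL = 190
Hops = initial TTL - received TTL
Hops = 255 - 190 = 65

65


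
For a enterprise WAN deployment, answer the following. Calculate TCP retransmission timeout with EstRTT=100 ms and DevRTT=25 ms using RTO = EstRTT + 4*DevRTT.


Given: EstRTT = 100 ms, DevRTT = 25 ms
Timeout = EstRTT + 4 * DevRTT
4 * DevRTT = 4 * 25 = 100
Timeout = 100 + 100 = 200 ms

200


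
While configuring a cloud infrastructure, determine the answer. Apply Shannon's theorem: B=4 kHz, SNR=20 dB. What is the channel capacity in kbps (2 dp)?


Given: B = 4 kHz, SNR = 20 dB
SNR linear = 10^(20/10) = 100
1 + SNR = 101
log2(101) = 6.6582114828
C = 4 * 1000 * 6.6582114828 = 26632.8459 bps
C = 26.632846 kbps -> 26.63 kbps (2 dp)

26.63


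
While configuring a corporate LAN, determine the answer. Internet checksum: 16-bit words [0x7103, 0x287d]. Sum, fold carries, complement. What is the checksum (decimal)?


Given words: [0x7103, 0x287d]
Step 1: Sum all words
Raw sum = 28931 + 10365 = 39296
One's complement = ~39296 & 0xFFFF = 26239

26239


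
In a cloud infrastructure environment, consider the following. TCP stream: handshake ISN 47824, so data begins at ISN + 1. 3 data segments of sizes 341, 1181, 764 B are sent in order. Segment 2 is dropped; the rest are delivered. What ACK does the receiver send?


SYN uses sequence number 47824; first data byte = ISN + 1 = 47825.
Segment 1: SEQ = 47825, len = 341 B, covers [47825, 48165]
Segment 2: SEQ = 48166, len = 1181 B, covers [48166, 49346] [LOST]
Segment 3: SEQ = 49347, len = 764 B, covers [49347, 50110]
In-order data received: bytes [47825, 48165] (segments 1..1).
Segment 2 missing -> gap begins at byte 48166; later segments buffered out of order.
Cumulative ACK = next expected in-order byte = 47825 + 341 = 48166

48166


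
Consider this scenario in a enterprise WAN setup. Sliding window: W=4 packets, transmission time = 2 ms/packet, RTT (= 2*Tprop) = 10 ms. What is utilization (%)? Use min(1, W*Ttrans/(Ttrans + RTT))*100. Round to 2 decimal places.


Given: W = 4, Ttrans = 2 ms, RTT = 10 ms (= 2 * Tprop, Tprop = 5 ms)
Cycle time = Ttrans + RTT = 2 + 10 = 12 ms (first packet sent until its ACK returns)
W * Ttrans = 4 * 2 = 8 ms of sending per cycle
W * Ttrans / (Ttrans + RTT) = 8 / 12 = 0.666667
U = min(1, 0.666667) = 0.666667
U% = 66.67%

66.67


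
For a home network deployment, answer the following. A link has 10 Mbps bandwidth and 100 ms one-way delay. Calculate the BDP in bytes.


Given: bandwidth = 10 Mbps, delay = 100 ms
BDP in bits = 10 * 10^6 * 100 / 1000
BDP in bits = 1000000
BDP in bytes = 1000000 / 8 = 125000

125000


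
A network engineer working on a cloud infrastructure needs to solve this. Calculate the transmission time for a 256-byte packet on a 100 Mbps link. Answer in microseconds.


Given: packet = 256 bytes, bandwidth = 100 Mbps
Packet in bits = 256 * 8 = 2048 bits
Bandwidth = 100 * 10^6 = 100000000 bps
Time = 2048 / 100000000 seconds
Time in us = 2048 * 10^6 / 100000000 = 20.48

20.48


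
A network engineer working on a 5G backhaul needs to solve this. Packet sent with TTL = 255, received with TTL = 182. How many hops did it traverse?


Given: initial TTL = 255, received TTL = 182
Hops = initial TTL - received TTL
Hops = 255 - 182 = 73

73


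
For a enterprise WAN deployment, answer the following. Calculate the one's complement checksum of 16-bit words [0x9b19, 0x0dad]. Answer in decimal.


Given words: [0x9b19, 0x0dad]
Step 1: Sum all words
Raw sum = 39705 + 3501 = 43206
One's complement = ~43206 & 0xFFFF = 22329

22329


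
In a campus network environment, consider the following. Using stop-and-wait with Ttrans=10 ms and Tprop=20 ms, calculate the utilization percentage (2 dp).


Given: Ttrans = 10 ms, Tprop = 20 ms
RTT = 2 * Tprop = 2 * 20 = 40 ms
U = Ttrans / (Ttrans + RTT)
U = 10 / (10 + 40)
U = 10 / 50 = 0.2
U% = 20.00%

20.00


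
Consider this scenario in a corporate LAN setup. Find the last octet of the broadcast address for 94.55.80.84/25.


Given: IP = 94.55.80.84, prefix = /25
Host bits = 32 - 25 = 7
Network last octet = 84 AND mask = 0
Host part size = 2^7 - 1 = 127
Broadcast last octet = 0 OR 127 = 127

127


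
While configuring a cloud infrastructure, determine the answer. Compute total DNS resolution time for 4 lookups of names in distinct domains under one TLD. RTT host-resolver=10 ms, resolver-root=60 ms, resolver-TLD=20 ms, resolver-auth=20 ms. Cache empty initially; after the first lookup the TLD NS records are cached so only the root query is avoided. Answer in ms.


Lookup 1 (cold cache): local + root + TLD + auth = 10 + 60 + 20 + 20 = 110 ms
Lookups 2..4 (TLD NS cached -> skip root; new domain -> still ask TLD and auth): local + TLD + auth = 10 + 20 + 20 = 50 ms each
Remaining 3 lookups: 3 * 50 = 150 ms
Total = 110 + 150 = 260 ms

260


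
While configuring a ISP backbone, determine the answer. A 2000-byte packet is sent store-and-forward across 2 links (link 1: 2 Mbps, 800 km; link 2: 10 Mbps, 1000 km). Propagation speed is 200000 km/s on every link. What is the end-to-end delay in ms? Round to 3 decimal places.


Packet = 2000 bytes = 16000 bits. Store-and-forward: sum (t_trans + t_prop) per link.
Link 1: t_trans = 16000/(2*10^6) s = 8.0000 ms; t_prop = 800/200000 s = 4.0000 ms; subtotal = 12.0000 ms
Link 2: t_trans = 16000/(10*10^6) s = 1.6000 ms; t_prop = 1000/200000 s = 5.0000 ms; subtotal = 6.6000 ms
End-to-end = 12.0000 + 6.6000 = 18.6000 ms -> 18.600 ms (3 dp)

18.600


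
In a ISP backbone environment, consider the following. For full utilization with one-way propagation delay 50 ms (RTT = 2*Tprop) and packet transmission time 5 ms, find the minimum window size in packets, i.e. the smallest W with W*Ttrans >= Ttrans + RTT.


Given: Ttrans = 5 ms, RTT = 100 ms (= 2 * Tprop, Tprop = 50 ms)
Time until first ACK returns = Ttrans + RTT = 5 + 100 = 105 ms
Need W * Ttrans >= Ttrans + RTT  ->  W >= (Ttrans + RTT) / Ttrans
(Ttrans + RTT) / Ttrans = 105 / 5 = 21
W_min = ceil(21) = 21

21


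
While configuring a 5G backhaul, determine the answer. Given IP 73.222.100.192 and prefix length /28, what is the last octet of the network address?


Given: IP = 73.222.100.192, prefix = /28
Subnet mask = 255.255.255.240
Last octet of IP: 192
Last octet of mask: 240
Network last octet = 192 AND 240 = 192

192


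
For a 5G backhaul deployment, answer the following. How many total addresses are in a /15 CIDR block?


Given: CIDR prefix /15
Host bits = 32 - 15 = 17
Total addresses = 2^17 = 131072

131072


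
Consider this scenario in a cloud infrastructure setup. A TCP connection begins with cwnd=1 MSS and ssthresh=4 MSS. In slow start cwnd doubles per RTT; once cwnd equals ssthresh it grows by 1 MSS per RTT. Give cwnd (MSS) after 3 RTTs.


RTT 0: cwnd = 1 MSS (initial)
RTT 1: cwnd = 2 MSS (slow start, doubled)
RTT 2: cwnd = 4 MSS (slow start, doubled)
RTT 3: cwnd = 5 MSS (congestion avoidance, +1)

5


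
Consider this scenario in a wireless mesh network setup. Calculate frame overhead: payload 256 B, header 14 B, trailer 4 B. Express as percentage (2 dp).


Given: payload = 256 B, header = 14 B, trailer = 4 B
Overhead bytes = header + trailer = 14 + 4 = 18
Total frame = payload + overhead = 256 + 18 = 274
Overhead % = 18 / 274 * 100 = 6.5693% -> 6.57% (2 dp)

6.57


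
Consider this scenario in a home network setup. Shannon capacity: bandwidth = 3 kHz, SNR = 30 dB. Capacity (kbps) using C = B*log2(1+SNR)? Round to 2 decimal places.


Given: B = 3 kHz, SNR = 30 dB
SNR linear = 10^(30/10) = 1000
1 + SNR = 1001
log2(1001) = 9.9672262588
C = 3 * 1000 * 9.9672262588 = 29901.6788 bps
C = 29.901679 kbps -> 29.90 kbps (2 dp)

29.90


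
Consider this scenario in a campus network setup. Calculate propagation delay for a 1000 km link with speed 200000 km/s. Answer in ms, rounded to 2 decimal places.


Given: distance = 1000 km, speed = 200000 km/s
Delay = distance / speed = 1000 / 200000 seconds
Delay in ms = 1000 * 1000 / 200000
Delay = 5.0000 ms
Rounded to 2 dp = 5.00 ms

5.00


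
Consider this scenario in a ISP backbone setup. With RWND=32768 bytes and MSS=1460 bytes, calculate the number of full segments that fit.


Given: RWND = 32768 bytes, MSS = 1460 bytes
Full segments = floor(RWND / MSS)
Full segments = floor(32768 / 1460)
Full segments = floor(22.4438) = 22

22


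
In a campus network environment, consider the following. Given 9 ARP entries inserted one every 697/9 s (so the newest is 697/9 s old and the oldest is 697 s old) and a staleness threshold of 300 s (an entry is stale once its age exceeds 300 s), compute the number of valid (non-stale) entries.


Ages are k * 697/9 s for k = 1..9 (spacing = 77.4444 s).
Entry k is valid iff k * 697/9 <= 300 iff k <= 9 * 300 / 697 = 3.8737
n_valid = floor(3.8737) = 3
(n_stale = 9 - 3 = 6)

3


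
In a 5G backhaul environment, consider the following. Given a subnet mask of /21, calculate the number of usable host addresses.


Given: subnet mask /21
Host bits = 32 - 21 = 11
Total addresses = 2^11 = 2048
Usable hosts = 2048 - 2 (network + broadcast) = 2046

2046


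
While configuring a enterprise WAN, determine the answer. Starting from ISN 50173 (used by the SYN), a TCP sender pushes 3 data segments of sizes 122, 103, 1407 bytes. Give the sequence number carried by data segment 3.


The SYN occupies sequence number ISN = 50173, so the first data byte is ISN + 1 = 50174.
SEQ of data segment i = (ISN + 1) + sum of payload sizes of segments 1..i-1.
Segment 1: SEQ = 50174, payload = 122 bytes
Segment 2: SEQ = 50296, payload = 103 bytes
Segment 3: SEQ = 50399, payload = 1407 bytes
SEQ of segment 3 = 50174 + 122 + 103 = 50399

50399


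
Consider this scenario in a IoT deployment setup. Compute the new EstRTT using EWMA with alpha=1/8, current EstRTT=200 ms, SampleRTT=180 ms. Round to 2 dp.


Given: EstRTT = 200 ms, SampleRTT = 180 ms, alpha = 1/8
New EstRTT = (1 - alpha) * EstRTT + alpha * SampleRTT
(7/8) * 200 = 175
(1/8) * 180 = 22.5
New EstRTT = 175 + 22.5 = 197.5 ms -> 197.50 ms (2 dp)

197.50


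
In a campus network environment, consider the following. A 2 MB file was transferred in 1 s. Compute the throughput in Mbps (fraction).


Given: file = 2 MB, time = 1 s
File in Mb = 2 * 8 = 16 Mb
Throughput = 16 / 1 Mbps
Throughput = 16 Mbps

16


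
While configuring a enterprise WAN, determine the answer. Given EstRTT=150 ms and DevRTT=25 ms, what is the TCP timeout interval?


Given: EstRTT = 150 ms, DevRTT = 25 ms
Timeout = EstRTT + 4 * DevRTT
4 * DevRTT = 4 * 25 = 100
Timeout = 150 + 100 = 250 ms

250


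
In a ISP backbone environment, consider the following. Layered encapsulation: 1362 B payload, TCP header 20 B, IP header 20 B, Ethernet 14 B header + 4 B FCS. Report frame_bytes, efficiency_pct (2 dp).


TCP segment = 1362 + 20 = 1382 B
IP packet = 1382 + 20 = 1402 B
Ethernet frame = 1402 + 14 + 4 = 1420 B
Efficiency = app / frame = 1362 / 1420 = 0.959155 = 95.9155% -> 95.92% (2 dp)

1420, 95.92


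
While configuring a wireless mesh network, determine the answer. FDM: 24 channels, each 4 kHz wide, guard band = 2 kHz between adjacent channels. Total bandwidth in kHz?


Given: 24 channels, 4 kHz each, guard = 2 kHz
Channel bandwidth = 24 * 4 = 96 kHz
Guard bands = 23 gaps * 2 kHz = 46 kHz
Total = 96 + 46 = 142 kHz

142


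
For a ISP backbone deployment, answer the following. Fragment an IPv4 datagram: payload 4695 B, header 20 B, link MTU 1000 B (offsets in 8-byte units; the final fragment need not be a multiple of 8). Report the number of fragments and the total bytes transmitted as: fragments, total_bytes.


Max data per non-final fragment = floor((MTU - header)/8)*8 = floor((1000 - 20)/8)*8 = floor(980/8)*8 = 976 B
Final fragment needs no 8-byte alignment: it can carry up to MTU - header = 980 B
Non-final fragments needed = ceil((payload - 980) / 976) = ceil(3715/976) = ceil(3.8064) = 4
Number of fragments = 4 + 1 = 5
Fragment sizes (data): 4 * 976 B + 791 B (last, 791 <= 980 OK)
Total bytes sent = payload + n_frags * header = 4695 + 5*20 = 4695 + 100 = 4795 B

5, 4795
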